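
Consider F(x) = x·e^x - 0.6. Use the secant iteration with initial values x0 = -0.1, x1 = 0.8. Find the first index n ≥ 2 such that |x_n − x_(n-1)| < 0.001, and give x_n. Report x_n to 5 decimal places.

n = 6, x_n = 0.40156

F(-0.1) = -0.6904837, F(0.8) = 1.1804327
x2 = 0.8000000 − 1.1804327·(0.9000000)/(1.8709165) = 0.2321556;  |Δ| = 0.5678444
F(0.2321556) = -0.3071784
x3 = 0.2321556 − (-0.3071784)·(-0.5678444)/(-1.4876112) = 0.3494104;  |Δ| = 0.1172548
F(0.3494104) = -0.1044553
x4 = 0.3494104 − (-0.1044553)·(0.1172548)/(0.2027231) = 0.4098272;  |Δ| = 0.0604168
F(0.4098272) = 0.0174282
x5 = 0.4098272 − 0.0174282·(0.0604168)/(0.1218835) = 0.4011882;  |Δ| = 0.0086391
F(0.4011882) = -0.0007861
x6 = 0.4011882 − (-0.0007861)·(-0.0086391)/(-0.0182143) = 0.4015610;  |Δ| = 0.0003728
|x6 − x5| = 0.0003728 < 0.001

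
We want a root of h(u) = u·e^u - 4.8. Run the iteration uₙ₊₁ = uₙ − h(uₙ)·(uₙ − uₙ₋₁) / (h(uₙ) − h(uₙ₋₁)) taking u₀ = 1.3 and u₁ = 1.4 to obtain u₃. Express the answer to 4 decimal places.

h(1.3) = -0.029914, h(1.4) = 0.877280
u₂ = 1.400000 − 0.877280·(1.400000 − 1.300000) / (0.877280 − (-0.029914)) = 1.400000 − (0.087728)/(0.907194) = 1.303297
h(1.303297) = -0.002020
u₃ = 1.303297 − (-0.002020)·(1.303297 − 1.400000) / (-0.002020 − 0.877280) = 1.303297 − (0.000195)/(-0.879300) = 1.303520

1.3035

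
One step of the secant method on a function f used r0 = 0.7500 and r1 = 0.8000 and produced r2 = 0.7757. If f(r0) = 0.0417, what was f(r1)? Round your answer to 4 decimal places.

-0.0394

The secant line through (0.7500, 0.0417) and (0.8000, f(r1)) crosses zero at r2 = 0.7757.
So (0.7500, 0.0417), (0.8000, f(r1)), (0.7757, 0) are collinear:
f(r1) = 0.0417 · (0.8000 − 0.7757) / (0.7500 − 0.7757) = 0.0417 · (0.024300)/(-0.025700) = -0.039428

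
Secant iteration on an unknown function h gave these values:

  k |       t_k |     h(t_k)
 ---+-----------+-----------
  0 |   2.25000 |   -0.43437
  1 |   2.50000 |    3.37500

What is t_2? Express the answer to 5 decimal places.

t_2 = 2.50000 − 3.37500·(2.50000 − 2.25000) / (3.37500 − (-0.43437))
   = 2.50000 − (0.8437500)/(3.8093700) = 2.2785067

2.27851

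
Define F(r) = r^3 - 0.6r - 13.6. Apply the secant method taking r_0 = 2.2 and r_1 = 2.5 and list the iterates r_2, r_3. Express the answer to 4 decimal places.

2.4672, 2.4707

F(2.2) = -4.272000, F(2.5) = 0.525000
r_2 = 2.500000 − 0.525000·(2.500000 − 2.200000) / (0.525000 − (-4.272000)) = 2.500000 − (0.157500)/(4.797000) = 2.467167
F(2.467167) = -0.062870
r_3 = 2.467167 − (-0.062870)·(2.467167 − 2.500000) / (-0.062870 − 0.525000) = 2.467167 − (0.002064)/(-0.587870) = 2.470678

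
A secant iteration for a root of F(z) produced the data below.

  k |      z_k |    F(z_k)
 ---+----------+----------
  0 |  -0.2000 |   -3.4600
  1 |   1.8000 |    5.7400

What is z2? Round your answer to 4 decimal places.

0.5522

z2 = 1.8000 − 5.7400·(1.8000 − (-0.2000)) / (5.7400 − (-3.4600))
   = 1.8000 − (11.480000)/(9.200000) = 0.552174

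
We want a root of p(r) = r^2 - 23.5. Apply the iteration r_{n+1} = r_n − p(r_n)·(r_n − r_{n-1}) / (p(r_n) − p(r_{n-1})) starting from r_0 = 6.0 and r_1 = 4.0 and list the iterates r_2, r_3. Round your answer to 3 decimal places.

p(6.0) = 12.50000, p(4.0) = -7.50000
r_2 = 4.00000 − (-7.50000)·(4.00000 − 6.00000) / (-7.50000 − 12.50000) = 4.00000 − (15.00000)/(-20.00000) = 4.75000
p(4.75000) = -0.93750
r_3 = 4.75000 − (-0.93750)·(4.75000 − 4.00000) / (-0.93750 − (-7.50000)) = 4.75000 − (-0.70312)/(6.56250) = 4.85714

4.750, 4.857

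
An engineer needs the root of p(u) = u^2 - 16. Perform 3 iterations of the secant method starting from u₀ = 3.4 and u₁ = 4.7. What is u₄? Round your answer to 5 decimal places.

p(3.4) = -4.4400000, p(4.7) = 6.0900000
u₂ = 4.7000000 − 6.0900000·(4.7000000 − 3.4000000) / (6.0900000 − (-4.4400000)) = 4.7000000 − (7.9170000)/(10.5300000) = 3.9481481
p(3.9481481) = -0.4121262
u₃ = 3.9481481 − (-0.4121262)·(3.9481481 − 4.7000000) / (-0.4121262 − 6.0900000) = 3.9481481 − (0.3098578)/(-6.5021262) = 3.9958030
p(3.9958030) = -0.0335584
u₄ = 3.9958030 − (-0.0335584)·(3.9958030 − 3.9481481) / (-0.0335584 − (-0.4121262)) = 3.9958030 − (-0.0015992)/(0.3785678) = 4.0000274

4.00003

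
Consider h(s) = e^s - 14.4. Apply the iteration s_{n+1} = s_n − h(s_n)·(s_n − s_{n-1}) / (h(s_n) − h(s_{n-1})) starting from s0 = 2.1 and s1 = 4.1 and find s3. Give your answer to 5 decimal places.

h(2.1) = -6.2338301, h(4.1) = 45.9402876
s2 = 4.1000000 − 45.9402876·(4.1000000 − 2.1000000) / (45.9402876 − (-6.2338301)) = 4.1000000 − (91.8805752)/(52.1741177) = 2.3389625
h(2.3389625) = -4.0295279
s3 = 2.3389625 − (-4.0295279)·(2.3389625 − 4.1000000) / (-4.0295279 − 45.9402876) = 2.3389625 − (7.0961495)/(-49.9698155) = 2.4809713

2.48097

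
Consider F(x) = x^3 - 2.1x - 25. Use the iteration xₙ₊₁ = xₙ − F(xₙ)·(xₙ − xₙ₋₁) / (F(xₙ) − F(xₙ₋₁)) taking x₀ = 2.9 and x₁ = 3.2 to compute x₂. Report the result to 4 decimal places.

F(2.9) = -6.701000, F(3.2) = 1.048000
x₂ = 3.200000 − 1.048000·(3.200000 − 2.900000) / (1.048000 − (-6.701000)) = 3.200000 − (0.314400)/(7.749000) = 3.159427

3.1594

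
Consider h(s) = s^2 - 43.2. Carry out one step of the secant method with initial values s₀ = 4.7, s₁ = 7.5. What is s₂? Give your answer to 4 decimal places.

6.4303

h(4.7) = -21.110000, h(7.5) = 13.050000
s₂ = 7.500000 − 13.050000·(7.500000 − 4.700000) / (13.050000 − (-21.110000)) = 7.500000 − (36.540000)/(34.160000) = 6.430328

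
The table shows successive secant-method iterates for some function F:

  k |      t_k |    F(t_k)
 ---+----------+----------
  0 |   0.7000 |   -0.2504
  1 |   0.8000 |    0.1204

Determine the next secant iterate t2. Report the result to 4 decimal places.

t2 = 0.8000 − 0.1204·(0.8000 − 0.7000) / (0.1204 − (-0.2504))
   = 0.8000 − (0.012040)/(0.370800) = 0.767530

0.7675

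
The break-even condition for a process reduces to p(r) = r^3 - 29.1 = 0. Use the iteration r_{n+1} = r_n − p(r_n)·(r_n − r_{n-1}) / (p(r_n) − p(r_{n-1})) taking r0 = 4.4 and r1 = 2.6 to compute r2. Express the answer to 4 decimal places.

p(4.4) = 56.084000, p(2.6) = -11.524000
r2 = 2.600000 − (-11.524000)·(2.600000 − 4.400000) / (-11.524000 − 56.084000) = 2.600000 − (20.743200)/(-67.608000) = 2.906816

2.9068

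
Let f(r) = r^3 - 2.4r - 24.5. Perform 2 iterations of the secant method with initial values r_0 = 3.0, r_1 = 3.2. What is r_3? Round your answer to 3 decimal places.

3.179

f(3.0) = -4.70000, f(3.2) = 0.58800
r_2 = 3.20000 − 0.58800·(3.20000 − 3.00000) / (0.58800 − (-4.70000)) = 3.20000 − (0.11760)/(5.28800) = 3.17776
f(3.17776) = -0.03707
r_3 = 3.17776 − (-0.03707)·(3.17776 − 3.20000) / (-0.03707 − 0.58800) = 3.17776 − (0.00082)/(-0.62507) = 3.17908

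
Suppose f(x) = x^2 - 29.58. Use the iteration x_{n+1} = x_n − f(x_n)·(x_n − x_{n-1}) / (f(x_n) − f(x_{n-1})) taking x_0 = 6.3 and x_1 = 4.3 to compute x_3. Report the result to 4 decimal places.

f(6.3) = 10.110000, f(4.3) = -11.090000
x_2 = 4.300000 − (-11.090000)·(4.300000 − 6.300000) / (-11.090000 − 10.110000) = 4.300000 − (22.180000)/(-21.200000) = 5.346226
f(5.346226) = -0.997863
x_3 = 5.346226 − (-0.997863)·(5.346226 − 4.300000) / (-0.997863 − (-11.090000)) = 5.346226 − (-1.043991)/(10.092137) = 5.449672

5.4497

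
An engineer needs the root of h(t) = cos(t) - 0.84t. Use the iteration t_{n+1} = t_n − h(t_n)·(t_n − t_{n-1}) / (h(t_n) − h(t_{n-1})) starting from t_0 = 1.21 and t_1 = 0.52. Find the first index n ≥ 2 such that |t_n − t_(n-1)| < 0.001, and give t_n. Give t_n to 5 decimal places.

n = 5, t_n = 0.81581

h(1.21) = -0.6633806, h(0.52) = 0.4310192
t_2 = 0.5200000 − 0.4310192·(-0.6900000)/(1.0943998) = 0.7917501;  |Δ| = 0.2717501
h(0.7917501) = 0.0375310
t_3 = 0.7917501 − 0.0375310·(0.2717501)/(-0.3934882) = 0.8176697;  |Δ| = 0.0259196
h(0.8176697) = -0.0029194
t_4 = 0.8176697 − (-0.0029194)·(0.0259196)/(-0.0404503) = 0.8157990;  |Δ| = 0.0018706
h(0.8157990) = 0.0000155
t_5 = 0.8157990 − 0.0000155·(-0.0018706)/(0.0029349) = 0.8158089;  |Δ| = 0.0000099
|t_5 − t_4| = 0.0000099 < 0.001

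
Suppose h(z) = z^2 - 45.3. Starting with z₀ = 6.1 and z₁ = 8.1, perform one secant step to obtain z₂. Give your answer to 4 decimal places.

h(6.1) = -8.090000, h(8.1) = 20.310000
z₂ = 8.100000 − 20.310000·(8.100000 − 6.100000) / (20.310000 − (-8.090000)) = 8.100000 − (40.620000)/(28.400000) = 6.669718

6.6697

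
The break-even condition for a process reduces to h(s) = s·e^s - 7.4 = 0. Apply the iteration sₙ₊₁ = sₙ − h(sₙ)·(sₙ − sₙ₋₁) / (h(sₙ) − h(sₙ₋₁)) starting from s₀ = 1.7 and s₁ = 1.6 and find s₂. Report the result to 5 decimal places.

h(1.7) = 1.9057106, h(1.6) = 0.5248519
s₂ = 1.6000000 − 0.5248519·(1.6000000 − 1.7000000) / (0.5248519 − 1.9057106) = 1.6000000 − (-0.0524852)/(-1.3808587) = 1.5619909

1.56199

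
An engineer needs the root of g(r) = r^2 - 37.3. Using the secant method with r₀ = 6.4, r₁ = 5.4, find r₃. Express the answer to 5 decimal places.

g(6.4) = 3.6600000, g(5.4) = -8.1400000
r₂ = 5.4000000 − (-8.1400000)·(5.4000000 − 6.4000000) / (-8.1400000 − 3.6600000) = 5.4000000 − (8.1400000)/(-11.8000000) = 6.0898305
g(6.0898305) = -0.2139644
r₃ = 6.0898305 − (-0.2139644)·(6.0898305 − 5.4000000) / (-0.2139644 − (-8.1400000)) = 6.0898305 − (-0.1475992)/(7.9260356) = 6.1084526

6.10845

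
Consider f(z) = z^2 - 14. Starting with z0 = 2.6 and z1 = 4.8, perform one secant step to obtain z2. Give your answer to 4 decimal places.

f(2.6) = -7.240000, f(4.8) = 9.040000
z2 = 4.800000 − 9.040000·(4.800000 − 2.600000) / (9.040000 − (-7.240000)) = 4.800000 − (19.888000)/(16.280000) = 3.578378

3.5784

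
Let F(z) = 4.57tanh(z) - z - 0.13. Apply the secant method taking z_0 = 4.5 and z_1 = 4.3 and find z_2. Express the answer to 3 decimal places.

4.439

F(4.5) = -0.06113, F(4.3) = 0.13832
z_2 = 4.30000 − 0.13832·(4.30000 − 4.50000) / (0.13832 − (-0.06113)) = 4.30000 − (-0.02766)/(0.19945) = 4.43870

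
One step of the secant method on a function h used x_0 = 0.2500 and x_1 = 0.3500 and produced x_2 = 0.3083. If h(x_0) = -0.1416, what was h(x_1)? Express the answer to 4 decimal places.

0.1013

The secant line through (0.2500, -0.1416) and (0.3500, h(x_1)) crosses zero at x_2 = 0.3083.
So (0.2500, -0.1416), (0.3500, h(x_1)), (0.3083, 0) are collinear:
h(x_1) = -0.1416 · (0.3500 − 0.3083) / (0.2500 − 0.3083) = -0.1416 · (0.041700)/(-0.058300) = 0.101282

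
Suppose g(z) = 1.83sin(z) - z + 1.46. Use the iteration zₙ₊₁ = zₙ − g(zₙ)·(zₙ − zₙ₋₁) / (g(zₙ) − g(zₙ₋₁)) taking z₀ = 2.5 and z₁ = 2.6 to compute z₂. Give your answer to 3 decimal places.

g(2.5) = 0.05520, g(2.6) = -0.19663
z₂ = 2.60000 − (-0.19663)·(2.60000 − 2.50000) / (-0.19663 − 0.05520) = 2.60000 − (-0.01966)/(-0.25184) = 2.52192

2.522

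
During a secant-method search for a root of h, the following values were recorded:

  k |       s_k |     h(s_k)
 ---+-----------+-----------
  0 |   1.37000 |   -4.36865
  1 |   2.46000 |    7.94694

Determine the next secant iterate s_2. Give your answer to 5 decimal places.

s_2 = 2.46000 − 7.94694·(2.46000 − 1.37000) / (7.94694 − (-4.36865))
   = 2.46000 − (8.6621646)/(12.3155900) = 1.7566505

1.75665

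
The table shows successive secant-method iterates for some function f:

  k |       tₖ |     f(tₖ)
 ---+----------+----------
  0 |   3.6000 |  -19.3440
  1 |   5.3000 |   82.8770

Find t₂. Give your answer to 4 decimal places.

t₂ = 5.3000 − 82.8770·(5.3000 − 3.6000) / (82.8770 − (-19.3440))
   = 5.3000 − (140.890900)/(102.221000) = 3.921703

3.9217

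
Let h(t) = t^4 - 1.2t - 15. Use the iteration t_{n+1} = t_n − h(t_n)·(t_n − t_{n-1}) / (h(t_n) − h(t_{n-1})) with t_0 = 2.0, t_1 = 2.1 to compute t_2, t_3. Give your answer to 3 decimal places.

2.042, 2.044

h(2.0) = -1.40000, h(2.1) = 1.92810
t_2 = 2.10000 − 1.92810·(2.10000 − 2.00000) / (1.92810 − (-1.40000)) = 2.10000 − (0.19281)/(3.32810) = 2.04207
h(2.04207) = -0.06130
t_3 = 2.04207 − (-0.06130)·(2.04207 − 2.10000) / (-0.06130 − 1.92810) = 2.04207 − (0.00355)/(-1.98940) = 2.04385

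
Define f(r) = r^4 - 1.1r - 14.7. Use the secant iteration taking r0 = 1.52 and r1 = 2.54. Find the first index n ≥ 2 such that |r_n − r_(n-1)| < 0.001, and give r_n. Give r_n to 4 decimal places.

f(1.52) = -11.034052, f(2.54) = 24.129143
r2 = 2.540000 − 24.129143·(1.020000)/(35.163194) = 1.840071;  |Δ| = 0.699929
f(1.840071) = -5.260012
r3 = 1.840071 − (-5.260012)·(-0.699929)/(-29.389154) = 1.965343;  |Δ| = 0.125272
f(1.965343) = -1.942400
r4 = 1.965343 − (-1.942400)·(0.125272)/(3.317612) = 2.038688;  |Δ| = 0.073344
f(2.038688) = 0.331832
r5 = 2.038688 − 0.331832·(0.073344)/(2.274231) = 2.027986;  |Δ| = 0.010702
f(2.027986) = -0.016262
r6 = 2.027986 − (-0.016262)·(-0.010702)/(-0.348094) = 2.028486;  |Δ| = 0.000500
|r6 − r5| = 0.000500 < 0.001

n = 6, r_n = 2.0285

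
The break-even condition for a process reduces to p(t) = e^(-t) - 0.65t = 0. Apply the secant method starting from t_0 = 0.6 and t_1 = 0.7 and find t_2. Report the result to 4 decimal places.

p(0.6) = 0.158812, p(0.7) = 0.041585
t_2 = 0.700000 − 0.041585·(0.700000 − 0.600000) / (0.041585 − 0.158812) = 0.700000 − (0.004159)/(-0.117226) = 0.735474

0.7355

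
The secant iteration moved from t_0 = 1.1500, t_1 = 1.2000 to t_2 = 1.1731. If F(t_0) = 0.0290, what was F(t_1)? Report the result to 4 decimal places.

-0.0338

The secant line through (1.1500, 0.0290) and (1.2000, F(t_1)) crosses zero at t_2 = 1.1731.
So (1.1500, 0.0290), (1.2000, F(t_1)), (1.1731, 0) are collinear:
F(t_1) = 0.0290 · (1.2000 − 1.1731) / (1.1500 − 1.1731) = 0.0290 · (0.026900)/(-0.023100) = -0.033771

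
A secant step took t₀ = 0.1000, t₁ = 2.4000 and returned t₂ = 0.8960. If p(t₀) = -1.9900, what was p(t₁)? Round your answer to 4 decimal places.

The secant line through (0.1000, -1.9900) and (2.4000, p(t₁)) crosses zero at t₂ = 0.8960.
So (0.1000, -1.9900), (2.4000, p(t₁)), (0.8960, 0) are collinear:
p(t₁) = -1.9900 · (2.4000 − 0.8960) / (0.1000 − 0.8960) = -1.9900 · (1.504000)/(-0.796000) = 3.760000

3.7600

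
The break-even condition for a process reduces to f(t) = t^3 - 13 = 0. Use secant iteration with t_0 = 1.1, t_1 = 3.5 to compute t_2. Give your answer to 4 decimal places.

f(1.1) = -11.669000, f(3.5) = 29.875000
t_2 = 3.500000 − 29.875000·(3.500000 − 1.100000) / (29.875000 − (-11.669000)) = 3.500000 − (71.700000)/(41.544000) = 1.774119

1.7741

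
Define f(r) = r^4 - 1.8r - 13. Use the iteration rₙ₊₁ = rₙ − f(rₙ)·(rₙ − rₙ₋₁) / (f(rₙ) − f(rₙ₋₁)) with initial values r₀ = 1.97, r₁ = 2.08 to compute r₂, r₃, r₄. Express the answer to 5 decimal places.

2.01722, 2.01945, 2.01956

f(1.97) = -1.4846152, f(2.08) = 1.9737370
r₂ = 2.0800000 − 1.9737370·(2.0800000 − 1.9700000) / (1.9737370 − (-1.4846152)) = 2.0800000 − (0.2171111)/(3.4583522) = 2.0172212
f(2.0172212) = -0.0727600
r₃ = 2.0172212 − (-0.0727600)·(2.0172212 − 2.0800000) / (-0.0727600 − 1.9737370) = 2.0172212 − (0.0045678)/(-2.0464969) = 2.0194532
f(2.0194532) = -0.0033709
r₄ = 2.0194532 − (-0.0033709)·(2.0194532 − 2.0172212) / (-0.0033709 − (-0.0727600)) = 2.0194532 − (-0.0000075)/(0.0693890) = 2.0195617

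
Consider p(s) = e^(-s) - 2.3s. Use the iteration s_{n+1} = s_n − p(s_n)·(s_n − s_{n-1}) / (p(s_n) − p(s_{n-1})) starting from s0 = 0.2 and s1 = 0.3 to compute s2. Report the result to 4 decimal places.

p(0.2) = 0.358731, p(0.3) = 0.050818
s2 = 0.300000 − 0.050818·(0.300000 − 0.200000) / (0.050818 − 0.358731) = 0.300000 − (0.005082)/(-0.307913) = 0.316504

0.3165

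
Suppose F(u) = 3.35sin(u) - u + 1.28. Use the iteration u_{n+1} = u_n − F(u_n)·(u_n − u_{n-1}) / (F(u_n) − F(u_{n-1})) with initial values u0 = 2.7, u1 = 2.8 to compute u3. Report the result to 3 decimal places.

F(2.7) = 0.01172, F(2.8) = -0.39779
u2 = 2.80000 − (-0.39779)·(2.80000 − 2.70000) / (-0.39779 − 0.01172) = 2.80000 − (-0.03978)/(-0.40951) = 2.70286
F(2.70286) = 0.00018
u3 = 2.70286 − 0.00018·(2.70286 − 2.80000) / (0.00018 − (-0.39779)) = 2.70286 − (-0.00002)/(0.39797) = 2.70291

2.703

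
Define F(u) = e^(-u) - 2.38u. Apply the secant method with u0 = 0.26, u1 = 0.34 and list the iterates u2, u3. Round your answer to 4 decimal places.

0.3088, 0.3086

F(0.26) = 0.152252, F(0.34) = -0.097430
u2 = 0.340000 − (-0.097430)·(0.340000 − 0.260000) / (-0.097430 − 0.152252) = 0.340000 − (-0.007794)/(-0.249681) = 0.308783
F(0.308783) = -0.000563
u3 = 0.308783 − (-0.000563)·(0.308783 − 0.340000) / (-0.000563 − (-0.097430)) = 0.308783 − (0.000018)/(0.096867) = 0.308601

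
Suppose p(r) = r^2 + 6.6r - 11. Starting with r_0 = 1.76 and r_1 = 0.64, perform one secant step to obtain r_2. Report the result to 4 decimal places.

1.3474

p(1.76) = 3.713600, p(0.64) = -6.366400
r_2 = 0.640000 − (-6.366400)·(0.640000 − 1.760000) / (-6.366400 − 3.713600) = 0.640000 − (7.130368)/(-10.080000) = 1.347378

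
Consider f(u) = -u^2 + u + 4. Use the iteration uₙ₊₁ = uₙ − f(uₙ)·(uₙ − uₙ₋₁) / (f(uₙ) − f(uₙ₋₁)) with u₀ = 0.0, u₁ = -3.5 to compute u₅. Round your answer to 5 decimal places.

f(0.0) = 4.0000000, f(-3.5) = -11.7500000
u₂ = -3.5000000 − (-11.7500000)·(-3.5000000 − 0.0000000) / (-11.7500000 − 4.0000000) = -3.5000000 − (41.1250000)/(-15.7500000) = -0.8888889
f(-0.8888889) = 2.3209877
u₃ = -0.8888889 − 2.3209877·(-0.8888889 − (-3.5000000)) / (2.3209877 − (-11.7500000)) = -0.8888889 − (6.0603567)/(14.0709877) = -1.3195876
f(-1.3195876) = 0.9391009
u₄ = -1.3195876 − 0.9391009·(-1.3195876 − (-0.8888889)) / (0.9391009 − 2.3209877) = -1.3195876 − (-0.4044696)/(-1.3818868) = -1.6122813
f(-1.6122813) = -0.2117324
u₅ = -1.6122813 − (-0.2117324)·(-1.6122813 − (-1.3195876)) / (-0.2117324 − 0.9391009) = -1.6122813 − (0.0619727)/(-1.1508333) = -1.5584310

-1.55843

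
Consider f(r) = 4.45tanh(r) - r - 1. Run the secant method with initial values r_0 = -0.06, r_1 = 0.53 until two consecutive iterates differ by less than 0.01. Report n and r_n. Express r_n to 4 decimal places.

n = 4, r_n = 0.3012

f(-0.06) = -1.206680, f(0.53) = 0.629946
r_2 = 0.530000 − 0.629946·(0.590000)/(1.836626) = 0.327635;  |Δ| = 0.202365
f(0.327635) = 0.080320
r_3 = 0.327635 − 0.080320·(-0.202365)/(-0.549626) = 0.298063;  |Δ| = 0.029573
f(0.298063) = -0.009615
r_4 = 0.298063 − (-0.009615)·(-0.029573)/(-0.089936) = 0.301224;  |Δ| = 0.003162
|r_4 − r_3| = 0.003162 < 0.01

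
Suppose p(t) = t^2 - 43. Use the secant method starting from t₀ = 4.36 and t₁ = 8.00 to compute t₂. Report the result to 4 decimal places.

p(4.36) = -23.990400, p(8.00) = 21.000000
t₂ = 8.000000 − 21.000000·(8.000000 − 4.360000) / (21.000000 − (-23.990400)) = 8.000000 − (76.440000)/(44.990400) = 6.300971

6.3010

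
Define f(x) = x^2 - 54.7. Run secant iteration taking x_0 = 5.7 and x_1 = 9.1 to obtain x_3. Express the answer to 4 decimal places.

7.3755

f(5.7) = -22.210000, f(9.1) = 28.110000
x_2 = 9.100000 − 28.110000·(9.100000 − 5.700000) / (28.110000 − (-22.210000)) = 9.100000 − (95.574000)/(50.320000) = 7.200676
f(7.200676) = -2.850270
x_3 = 7.200676 − (-2.850270)·(7.200676 − 9.100000) / (-2.850270 − 28.110000) = 7.200676 − (5.413587)/(-30.960270) = 7.375532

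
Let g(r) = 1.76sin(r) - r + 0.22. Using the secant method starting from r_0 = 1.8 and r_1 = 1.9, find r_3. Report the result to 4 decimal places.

g(1.8) = 0.133972, g(1.9) = -0.014512
r_2 = 1.900000 − (-0.014512)·(1.900000 − 1.800000) / (-0.014512 − 0.133972) = 1.900000 − (-0.001451)/(-0.148484) = 1.890227
g(1.890227) = 0.000743
r_3 = 1.890227 − 0.000743·(1.890227 − 1.900000) / (0.000743 − (-0.014512)) = 1.890227 − (-0.000007)/(0.015255) = 1.890703

1.8907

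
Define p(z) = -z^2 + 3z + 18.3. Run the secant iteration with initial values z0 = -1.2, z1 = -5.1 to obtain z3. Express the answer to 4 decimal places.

p(-1.2) = 13.260000, p(-5.1) = -23.010000
z2 = -5.100000 − (-23.010000)·(-5.100000 − (-1.200000)) / (-23.010000 − 13.260000) = -5.100000 − (89.739000)/(-36.270000) = -2.625806
p(-2.625806) = 3.527721
z3 = -2.625806 − 3.527721·(-2.625806 − (-5.100000)) / (3.527721 − (-23.010000)) = -2.625806 − (8.728265)/(26.537721) = -2.954707

-2.9547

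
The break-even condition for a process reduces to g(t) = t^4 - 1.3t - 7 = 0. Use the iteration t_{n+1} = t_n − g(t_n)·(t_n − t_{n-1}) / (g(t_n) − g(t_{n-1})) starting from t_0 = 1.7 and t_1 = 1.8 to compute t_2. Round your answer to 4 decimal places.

1.7426

g(1.7) = -0.857900, g(1.8) = 1.157600
t_2 = 1.800000 − 1.157600·(1.800000 − 1.700000) / (1.157600 − (-0.857900)) = 1.800000 − (0.115760)/(2.015500) = 1.742565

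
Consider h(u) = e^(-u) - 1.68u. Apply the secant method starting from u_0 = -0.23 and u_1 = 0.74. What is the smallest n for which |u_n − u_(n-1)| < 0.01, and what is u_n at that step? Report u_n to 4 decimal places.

n = 4, u_n = 0.3993

h(-0.23) = 1.645000, h(0.74) = -0.766086
u_2 = 0.740000 − (-0.766086)·(0.970000)/(-2.411086) = 0.431797;  |Δ| = 0.308203
h(0.431797) = -0.076078
u_3 = 0.431797 − (-0.076078)·(-0.308203)/(0.690008) = 0.397816;  |Δ| = 0.033982
h(0.397816) = 0.003456
u_4 = 0.397816 − 0.003456·(-0.033982)/(0.079534) = 0.399292;  |Δ| = 0.001476
|u_4 − u_3| = 0.001476 < 0.01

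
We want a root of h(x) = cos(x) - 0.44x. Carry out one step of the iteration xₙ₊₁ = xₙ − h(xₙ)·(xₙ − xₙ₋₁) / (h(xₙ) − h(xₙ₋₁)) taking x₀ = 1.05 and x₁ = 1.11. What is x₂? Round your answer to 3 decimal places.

h(1.05) = 0.03557, h(1.11) = -0.04374
x₂ = 1.11000 − (-0.04374)·(1.11000 − 1.05000) / (-0.04374 − 0.03557) = 1.11000 − (-0.00262)/(-0.07931) = 1.07691

1.077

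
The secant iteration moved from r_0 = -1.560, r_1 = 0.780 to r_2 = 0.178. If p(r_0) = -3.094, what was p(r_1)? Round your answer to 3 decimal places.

1.072

The secant line through (-1.560, -3.094) and (0.780, p(r_1)) crosses zero at r_2 = 0.178.
So (-1.560, -3.094), (0.780, p(r_1)), (0.178, 0) are collinear:
p(r_1) = -3.094 · (0.780 − 0.178) / (-1.560 − 0.178) = -3.094 · (0.60200)/(-1.73800) = 1.07168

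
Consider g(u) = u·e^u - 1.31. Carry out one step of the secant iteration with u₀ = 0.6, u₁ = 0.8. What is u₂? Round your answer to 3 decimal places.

g(0.6) = -0.21673, g(0.8) = 0.47043
u₂ = 0.80000 − 0.47043·(0.80000 − 0.60000) / (0.47043 − (-0.21673)) = 0.80000 − (0.09409)/(0.68716) = 0.66308

0.663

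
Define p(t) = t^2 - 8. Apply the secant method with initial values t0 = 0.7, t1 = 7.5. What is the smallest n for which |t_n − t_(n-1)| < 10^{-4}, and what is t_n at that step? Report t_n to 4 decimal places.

n = 8, t_n = 2.8284

p(0.7) = -7.510000, p(7.5) = 48.250000
t2 = 7.500000 − 48.250000·(6.800000)/(55.760000) = 1.615854;  |Δ| = 5.884146
p(1.615854) = -5.389017
t3 = 1.615854 − (-5.389017)·(-5.884146)/(-53.639017) = 2.207023;  |Δ| = 0.591170
p(2.207023) = -3.129048
t4 = 2.207023 − (-3.129048)·(0.591170)/(2.259969) = 3.025529;  |Δ| = 0.818506
p(3.025529) = 1.153828
t5 = 3.025529 − 1.153828·(0.818506)/(4.282876) = 2.805020;  |Δ| = 0.220510
p(2.805020) = -0.131864
t6 = 2.805020 − (-0.131864)·(-0.220510)/(-1.285692) = 2.827636;  |Δ| = 0.022616
p(2.827636) = -0.004476
t7 = 2.827636 − (-0.004476)·(0.022616)/(0.127388) = 2.828430;  |Δ| = 0.000795
p(2.828430) = 0.000019
t8 = 2.828430 − 0.000019·(0.000795)/(0.004494) = 2.828427;  |Δ| = 0.000003
|t8 − t7| = 0.000003 < 10^{-4}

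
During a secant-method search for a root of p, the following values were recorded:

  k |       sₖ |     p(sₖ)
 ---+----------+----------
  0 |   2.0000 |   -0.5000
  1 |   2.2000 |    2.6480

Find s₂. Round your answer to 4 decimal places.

s₂ = 2.2000 − 2.6480·(2.2000 − 2.0000) / (2.6480 − (-0.5000))
   = 2.2000 − (0.529600)/(3.148000) = 2.031766

2.0318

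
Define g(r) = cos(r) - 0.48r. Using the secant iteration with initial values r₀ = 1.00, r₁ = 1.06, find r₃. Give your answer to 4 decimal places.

g(1.00) = 0.060302, g(1.06) = -0.019928
r₂ = 1.060000 − (-0.019928)·(1.060000 − 1.000000) / (-0.019928 − 0.060302) = 1.060000 − (-0.001196)/(-0.080230) = 1.045097
g(1.045097) = 0.000172
r₃ = 1.045097 − 0.000172·(1.045097 − 1.060000) / (0.000172 − (-0.019928)) = 1.045097 − (-0.000003)/(0.020099) = 1.045224

1.0452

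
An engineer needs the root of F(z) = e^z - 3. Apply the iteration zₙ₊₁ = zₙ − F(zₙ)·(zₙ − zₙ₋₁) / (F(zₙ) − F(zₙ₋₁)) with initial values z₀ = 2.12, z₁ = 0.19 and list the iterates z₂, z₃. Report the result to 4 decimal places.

F(2.12) = 5.331137, F(0.19) = -1.790750
z₂ = 0.190000 − (-1.790750)·(0.190000 − 2.120000) / (-1.790750 − 5.331137) = 0.190000 − (3.456148)/(-7.121888) = 0.675285
F(0.675285) = -1.035406
z₃ = 0.675285 − (-1.035406)·(0.675285 − 0.190000) / (-1.035406 − (-1.790750)) = 0.675285 − (-0.502468)/(0.755344) = 1.340502

0.6753, 1.3405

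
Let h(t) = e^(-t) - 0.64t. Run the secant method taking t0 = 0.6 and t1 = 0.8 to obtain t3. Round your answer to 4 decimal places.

h(0.6) = 0.164812, h(0.8) = -0.062671
t2 = 0.800000 − (-0.062671)·(0.800000 − 0.600000) / (-0.062671 − 0.164812) = 0.800000 − (-0.012534)/(-0.227483) = 0.744900
h(0.744900) = -0.001955
t3 = 0.744900 − (-0.001955)·(0.744900 − 0.800000) / (-0.001955 − (-0.062671)) = 0.744900 − (0.000108)/(0.060716) = 0.743127

0.7431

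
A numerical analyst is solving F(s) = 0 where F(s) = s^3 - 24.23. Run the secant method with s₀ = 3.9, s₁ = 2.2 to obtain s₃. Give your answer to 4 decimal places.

2.9598

F(3.9) = 35.089000, F(2.2) = -13.582000
s₂ = 2.200000 − (-13.582000)·(2.200000 − 3.900000) / (-13.582000 − 35.089000) = 2.200000 − (23.089400)/(-48.671000) = 2.674397
F(2.674397) = -5.101634
s₃ = 2.674397 − (-5.101634)·(2.674397 − 2.200000) / (-5.101634 − (-13.582000)) = 2.674397 − (-2.420202)/(8.480366) = 2.959786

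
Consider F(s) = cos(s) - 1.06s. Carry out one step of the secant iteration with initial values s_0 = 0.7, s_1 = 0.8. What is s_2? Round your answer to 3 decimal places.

0.713

F(0.7) = 0.02284, F(0.8) = -0.15129
s_2 = 0.80000 − (-0.15129)·(0.80000 − 0.70000) / (-0.15129 − 0.02284) = 0.80000 − (-0.01513)/(-0.17414) = 0.71312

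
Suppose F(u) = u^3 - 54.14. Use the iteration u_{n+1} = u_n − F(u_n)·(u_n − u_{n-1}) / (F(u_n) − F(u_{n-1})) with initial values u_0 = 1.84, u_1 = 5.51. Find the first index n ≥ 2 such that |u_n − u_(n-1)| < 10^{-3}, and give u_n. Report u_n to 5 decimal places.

n = 7, u_n = 3.78303

F(1.84) = -47.9104960, F(5.51) = 113.1441510
u_2 = 5.5100000 − 113.1441510·(3.6700000)/(161.0546470) = 2.9317507;  |Δ| = 2.5782493
F(2.9317507) = -28.9411278
u_3 = 2.9317507 − (-28.9411278)·(-2.5782493)/(-142.0852788) = 3.4569102;  |Δ| = 0.5251596
F(3.4569102) = -12.8291329
u_4 = 3.4569102 − (-12.8291329)·(0.5251596)/(16.1119949) = 3.8750671;  |Δ| = 0.4181569
F(3.8750671) = 4.0485715
u_5 = 3.8750671 − 4.0485715·(0.4181569)/(16.8777044) = 3.7747610;  |Δ| = 0.1003062
F(3.7747610) = -0.3541094
u_6 = 3.7747610 − (-0.3541094)·(-0.1003062)/(-4.4026809) = 3.7828286;  |Δ| = 0.0080677
F(3.7828286) = -0.0085076
u_7 = 3.7828286 − (-0.0085076)·(0.0080677)/(0.3456018) = 3.7830272;  |Δ| = 0.0001986
|u_7 − u_6| = 0.0001986 < 10^{-3}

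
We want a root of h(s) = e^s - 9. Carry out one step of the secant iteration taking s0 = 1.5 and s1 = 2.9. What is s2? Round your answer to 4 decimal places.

1.9620

h(1.5) = -4.518311, h(2.9) = 9.174145
s2 = 2.900000 − 9.174145·(2.900000 − 1.500000) / (9.174145 − (-4.518311)) = 2.900000 − (12.843804)/(13.692456) = 1.961980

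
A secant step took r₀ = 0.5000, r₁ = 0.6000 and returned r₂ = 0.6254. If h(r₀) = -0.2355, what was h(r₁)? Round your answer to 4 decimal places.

-0.0477

The secant line through (0.5000, -0.2355) and (0.6000, h(r₁)) crosses zero at r₂ = 0.6254.
So (0.5000, -0.2355), (0.6000, h(r₁)), (0.6254, 0) are collinear:
h(r₁) = -0.2355 · (0.6000 − 0.6254) / (0.5000 − 0.6254) = -0.2355 · (-0.025400)/(-0.125400) = -0.047701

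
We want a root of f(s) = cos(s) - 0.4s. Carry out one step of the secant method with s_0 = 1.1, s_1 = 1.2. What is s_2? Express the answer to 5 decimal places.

f(1.1) = 0.0135961, f(1.2) = -0.1176422
s_2 = 1.2000000 − (-0.1176422)·(1.2000000 − 1.1000000) / (-0.1176422 − 0.0135961) = 1.2000000 − (-0.0117642)/(-0.1312384) = 1.1103599

1.11036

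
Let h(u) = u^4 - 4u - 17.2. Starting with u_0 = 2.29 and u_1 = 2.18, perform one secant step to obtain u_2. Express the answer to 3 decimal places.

2.262

h(2.29) = 1.14058, h(2.18) = -3.33469
u_2 = 2.18000 − (-3.33469)·(2.18000 − 2.29000) / (-3.33469 − 1.14058) = 2.18000 − (0.36682)/(-4.47528) = 2.26197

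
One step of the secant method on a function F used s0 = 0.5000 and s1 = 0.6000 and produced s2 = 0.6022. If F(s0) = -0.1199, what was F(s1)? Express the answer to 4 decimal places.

The secant line through (0.5000, -0.1199) and (0.6000, F(s1)) crosses zero at s2 = 0.6022.
So (0.5000, -0.1199), (0.6000, F(s1)), (0.6022, 0) are collinear:
F(s1) = -0.1199 · (0.6000 − 0.6022) / (0.5000 − 0.6022) = -0.1199 · (-0.002200)/(-0.102200) = -0.002581

-0.0026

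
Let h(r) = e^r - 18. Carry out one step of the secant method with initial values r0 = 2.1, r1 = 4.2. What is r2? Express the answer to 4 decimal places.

2.4529

h(2.1) = -9.833830, h(4.2) = 48.686331
r2 = 4.200000 − 48.686331·(4.200000 − 2.100000) / (48.686331 − (-9.833830)) = 4.200000 − (102.241295)/(58.520161) = 2.452888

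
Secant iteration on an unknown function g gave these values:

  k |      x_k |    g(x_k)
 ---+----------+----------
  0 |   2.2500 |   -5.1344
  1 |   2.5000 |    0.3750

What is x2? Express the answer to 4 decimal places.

2.4830

x2 = 2.5000 − 0.3750·(2.5000 − 2.2500) / (0.3750 − (-5.1344))
   = 2.5000 − (0.093750)/(5.509400) = 2.482984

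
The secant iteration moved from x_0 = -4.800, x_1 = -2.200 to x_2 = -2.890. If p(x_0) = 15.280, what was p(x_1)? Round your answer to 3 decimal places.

-5.520

The secant line through (-4.800, 15.280) and (-2.200, p(x_1)) crosses zero at x_2 = -2.890.
So (-4.800, 15.280), (-2.200, p(x_1)), (-2.890, 0) are collinear:
p(x_1) = 15.280 · (-2.200 − (-2.890)) / (-4.800 − (-2.890)) = 15.280 · (0.69000)/(-1.91000) = -5.52000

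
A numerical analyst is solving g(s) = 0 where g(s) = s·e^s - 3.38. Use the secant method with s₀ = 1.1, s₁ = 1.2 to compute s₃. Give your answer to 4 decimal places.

1.1118

g(1.1) = -0.075417, g(1.2) = 0.604140
s₂ = 1.200000 − 0.604140·(1.200000 − 1.100000) / (0.604140 − (-0.075417)) = 1.200000 − (0.060414)/(0.679558) = 1.111098
g(1.111098) = -0.004826
s₃ = 1.111098 − (-0.004826)·(1.111098 − 1.200000) / (-0.004826 − 0.604140) = 1.111098 − (0.000429)/(-0.608967) = 1.111803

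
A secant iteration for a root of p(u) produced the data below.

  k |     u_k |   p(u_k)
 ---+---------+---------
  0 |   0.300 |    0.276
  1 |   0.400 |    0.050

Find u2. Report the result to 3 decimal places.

0.422

u2 = 0.400 − 0.050·(0.400 − 0.300) / (0.050 − 0.276)
   = 0.400 − (0.00500)/(-0.22600) = 0.42212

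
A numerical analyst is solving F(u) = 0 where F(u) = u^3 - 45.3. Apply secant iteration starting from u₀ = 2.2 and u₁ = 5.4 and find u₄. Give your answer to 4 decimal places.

3.6150

F(2.2) = -34.652000, F(5.4) = 112.164000
u₂ = 5.400000 − 112.164000·(5.400000 − 2.200000) / (112.164000 − (-34.652000)) = 5.400000 − (358.924800)/(146.816000) = 2.955275
F(2.955275) = -19.489671
u₃ = 2.955275 − (-19.489671)·(2.955275 − 5.400000) / (-19.489671 − 112.164000) = 2.955275 − (47.646894)/(-131.653671) = 3.317185
F(3.317185) = -8.798621
u₄ = 3.317185 − (-8.798621)·(3.317185 − 2.955275) / (-8.798621 − (-19.489671)) = 3.317185 − (-3.184317)/(10.691050) = 3.615034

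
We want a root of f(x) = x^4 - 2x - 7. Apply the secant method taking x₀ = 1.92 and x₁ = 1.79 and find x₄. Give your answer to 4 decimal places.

1.8048

f(1.92) = 2.749545, f(1.79) = -0.313743
x₂ = 1.790000 − (-0.313743)·(1.790000 − 1.920000) / (-0.313743 − 2.749545) = 1.790000 − (0.040787)/(-3.063288) = 1.803315
f(1.803315) = -0.031491
x₃ = 1.803315 − (-0.031491)·(1.803315 − 1.790000) / (-0.031491 − (-0.313743)) = 1.803315 − (-0.000419)/(0.282252) = 1.804800
f(1.804800) = 0.000427
x₄ = 1.804800 − 0.000427·(1.804800 − 1.803315) / (0.000427 − (-0.031491)) = 1.804800 − (0.000001)/(0.031918) = 1.804780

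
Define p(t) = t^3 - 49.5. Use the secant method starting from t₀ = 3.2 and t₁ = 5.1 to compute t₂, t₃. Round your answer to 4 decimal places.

3.5183, 3.6239

p(3.2) = -16.732000, p(5.1) = 83.151000
t₂ = 5.100000 − 83.151000·(5.100000 − 3.200000) / (83.151000 − (-16.732000)) = 5.100000 − (157.986900)/(99.883000) = 3.518280
p(3.518280) = -5.949681
t₃ = 3.518280 − (-5.949681)·(3.518280 − 5.100000) / (-5.949681 − 83.151000) = 3.518280 − (9.410727)/(-89.100681) = 3.623899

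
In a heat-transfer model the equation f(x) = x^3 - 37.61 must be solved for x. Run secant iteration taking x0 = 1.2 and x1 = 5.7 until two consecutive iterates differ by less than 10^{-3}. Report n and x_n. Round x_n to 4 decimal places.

f(1.2) = -35.882000, f(5.7) = 147.583000
x2 = 5.700000 − 147.583000·(4.500000)/(183.465000) = 2.080108;  |Δ| = 3.619892
f(2.080108) = -28.609687
x3 = 2.080108 − (-28.609687)·(-3.619892)/(-176.192687) = 2.667896;  |Δ| = 0.587788
f(2.667896) = -18.620797
x4 = 2.667896 − (-18.620797)·(0.587788)/(9.988890) = 3.763622;  |Δ| = 1.095726
f(3.763622) = 15.701137
x5 = 3.763622 − 15.701137·(1.095726)/(34.321934) = 3.262364;  |Δ| = 0.501258
f(3.262364) = -2.888600
x6 = 3.262364 − (-2.888600)·(-0.501258)/(-18.589737) = 3.340253;  |Δ| = 0.077889
f(3.340253) = -0.341834
x7 = 3.340253 − (-0.341834)·(0.077889)/(2.546765) = 3.350707;  |Δ| = 0.010454
f(3.350707) = 0.009193
x8 = 3.350707 − 0.009193·(0.010454)/(0.351027) = 3.350434;  |Δ| = 0.000274
|x8 − x7| = 0.000274 < 10^{-3}

n = 8, x_n = 3.3504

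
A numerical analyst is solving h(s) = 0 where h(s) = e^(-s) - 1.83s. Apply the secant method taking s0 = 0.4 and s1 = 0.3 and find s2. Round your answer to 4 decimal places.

h(0.4) = -0.061680, h(0.3) = 0.191818
s2 = 0.300000 − 0.191818·(0.300000 − 0.400000) / (0.191818 − (-0.061680)) = 0.300000 − (-0.019182)/(0.253498) = 0.375668

0.3757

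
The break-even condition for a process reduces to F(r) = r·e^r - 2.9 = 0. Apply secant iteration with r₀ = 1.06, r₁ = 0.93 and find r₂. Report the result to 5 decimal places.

1.03047

F(1.06) = 0.1595532, F(0.93) = -0.5429065
r₂ = 0.9300000 − (-0.5429065)·(0.9300000 − 1.0600000) / (-0.5429065 − 0.1595532) = 0.9300000 − (0.0705778)/(-0.7024597) = 1.0304724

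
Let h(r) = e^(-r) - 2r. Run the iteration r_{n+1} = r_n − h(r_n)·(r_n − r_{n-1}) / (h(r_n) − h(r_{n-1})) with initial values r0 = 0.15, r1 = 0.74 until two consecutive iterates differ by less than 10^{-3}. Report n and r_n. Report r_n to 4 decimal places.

n = 4, r_n = 0.3517

h(0.15) = 0.560708, h(0.74) = -1.002886
r2 = 0.740000 − (-1.002886)·(0.590000)/(-1.563594) = 0.361575;  |Δ| = 0.378425
h(0.361575) = -0.026572
r3 = 0.361575 − (-0.026572)·(-0.378425)/(0.976314) = 0.351276;  |Δ| = 0.010300
h(0.351276) = 0.001238
r4 = 0.351276 − 0.001238·(-0.010300)/(0.027811) = 0.351734;  |Δ| = 0.000459
|r4 − r3| = 0.000459 < 10^{-3}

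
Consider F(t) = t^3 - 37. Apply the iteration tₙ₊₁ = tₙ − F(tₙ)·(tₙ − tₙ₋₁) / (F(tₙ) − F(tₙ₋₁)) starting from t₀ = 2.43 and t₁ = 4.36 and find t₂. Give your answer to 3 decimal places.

F(2.43) = -22.65109, F(4.36) = 45.88186
t₂ = 4.36000 − 45.88186·(4.36000 − 2.43000) / (45.88186 − (-22.65109)) = 4.36000 − (88.55198)/(68.53295) = 3.06789

3.068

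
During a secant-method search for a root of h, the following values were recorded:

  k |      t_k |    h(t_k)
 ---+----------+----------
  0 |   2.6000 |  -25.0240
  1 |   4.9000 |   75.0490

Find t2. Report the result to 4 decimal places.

3.1751

t2 = 4.9000 − 75.0490·(4.9000 − 2.6000) / (75.0490 − (-25.0240))
   = 4.9000 − (172.612700)/(100.073000) = 3.175132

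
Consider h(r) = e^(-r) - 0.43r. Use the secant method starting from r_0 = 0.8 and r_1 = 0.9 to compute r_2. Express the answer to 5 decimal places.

0.92282

h(0.8) = 0.1053290, h(0.9) = 0.0195697
r_2 = 0.9000000 − 0.0195697·(0.9000000 − 0.8000000) / (0.0195697 − 0.1053290) = 0.9000000 − (0.0019570)/(-0.0857593) = 0.9228193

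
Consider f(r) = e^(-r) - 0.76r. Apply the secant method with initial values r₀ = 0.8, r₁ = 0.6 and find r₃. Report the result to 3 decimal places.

f(0.8) = -0.15867, f(0.6) = 0.09281
r₂ = 0.60000 − 0.09281·(0.60000 − 0.80000) / (0.09281 − (-0.15867)) = 0.60000 − (-0.01856)/(0.25148) = 0.67381
f(0.67381) = -0.00233
r₃ = 0.67381 − (-0.00233)·(0.67381 − 0.60000) / (-0.00233 − 0.09281) = 0.67381 − (-0.00017)/(-0.09515) = 0.67200

0.672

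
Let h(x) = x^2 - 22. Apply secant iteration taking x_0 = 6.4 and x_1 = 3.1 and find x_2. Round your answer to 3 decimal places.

4.404

h(6.4) = 18.96000, h(3.1) = -12.39000
x_2 = 3.10000 − (-12.39000)·(3.10000 − 6.40000) / (-12.39000 − 18.96000) = 3.10000 − (40.88700)/(-31.35000) = 4.40421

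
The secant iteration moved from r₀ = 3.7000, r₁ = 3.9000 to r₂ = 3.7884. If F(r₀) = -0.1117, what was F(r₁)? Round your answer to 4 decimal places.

0.1410

The secant line through (3.7000, -0.1117) and (3.9000, F(r₁)) crosses zero at r₂ = 3.7884.
So (3.7000, -0.1117), (3.9000, F(r₁)), (3.7884, 0) are collinear:
F(r₁) = -0.1117 · (3.9000 − 3.7884) / (3.7000 − 3.7884) = -0.1117 · (0.111600)/(-0.088400) = 0.141015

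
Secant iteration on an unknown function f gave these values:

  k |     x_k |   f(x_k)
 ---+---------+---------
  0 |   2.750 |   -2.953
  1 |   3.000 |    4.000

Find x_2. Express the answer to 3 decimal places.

x_2 = 3.000 − 4.000·(3.000 − 2.750) / (4.000 − (-2.953))
   = 3.000 − (1.00000)/(6.95300) = 2.85618

2.856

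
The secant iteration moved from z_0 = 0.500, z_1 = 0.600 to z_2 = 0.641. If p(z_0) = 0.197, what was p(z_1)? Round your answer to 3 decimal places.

0.057

The secant line through (0.500, 0.197) and (0.600, p(z_1)) crosses zero at z_2 = 0.641.
So (0.500, 0.197), (0.600, p(z_1)), (0.641, 0) are collinear:
p(z_1) = 0.197 · (0.600 − 0.641) / (0.500 − 0.641) = 0.197 · (-0.04100)/(-0.14100) = 0.05728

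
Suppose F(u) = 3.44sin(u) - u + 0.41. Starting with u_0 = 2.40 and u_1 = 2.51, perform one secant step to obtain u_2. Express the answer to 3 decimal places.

2.491

F(2.40) = 0.33359, F(2.51) = -0.06892
u_2 = 2.51000 − (-0.06892)·(2.51000 − 2.40000) / (-0.06892 − 0.33359) = 2.51000 − (-0.00758)/(-0.40251) = 2.49117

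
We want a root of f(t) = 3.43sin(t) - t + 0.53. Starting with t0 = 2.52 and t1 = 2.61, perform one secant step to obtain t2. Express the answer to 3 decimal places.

f(2.52) = 0.00739, f(2.61) = -0.34131
t2 = 2.61000 − (-0.34131)·(2.61000 − 2.52000) / (-0.34131 − 0.00739) = 2.61000 − (-0.03072)/(-0.34870) = 2.52191

2.522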